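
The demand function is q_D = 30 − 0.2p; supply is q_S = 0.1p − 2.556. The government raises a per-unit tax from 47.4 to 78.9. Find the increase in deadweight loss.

132.615

In inverse form: demand p = 150 − 5q, supply p = 25.56 + 10q.
Competitive equilibrium: 150 − 5q = 25.56 + 10q → q* = 8.296, p* = 108.52.
For a per-unit tax t: Δq = t/15, so DWL = ½·t·(t/15) = t²/30.
At t = 47.4: DWL = 74.892. At t = 78.9: DWL = 207.507.
Increase = 207.507 − 74.892 = 132.615.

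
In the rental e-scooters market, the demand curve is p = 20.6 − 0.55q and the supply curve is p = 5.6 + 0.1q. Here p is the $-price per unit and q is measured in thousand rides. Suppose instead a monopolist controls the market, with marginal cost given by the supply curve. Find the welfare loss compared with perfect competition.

Competitive equilibrium: 20.6 − 0.55q = 5.6 + 0.1q → q* = 23.0769, p* = 7.9077.
Marginal revenue: MR = 20.6 − 1.1q. Set MR = MC: 20.6 − 1.1q = 5.6 + 0.1q → q_m = 12.5.
Price p_m = 20.6 − 0.55·12.5 = 13.725; MC(q_m) = 5.6 + 0.1·12.5 = 6.85.
Competitive q* = 23.0769, so Δq = 10.5769; wedge = 13.725 − 6.85 = 6.875.
Welfare loss = ½ × 10.5769 × 6.875 = $36.36 thousand.

$36.36 thousand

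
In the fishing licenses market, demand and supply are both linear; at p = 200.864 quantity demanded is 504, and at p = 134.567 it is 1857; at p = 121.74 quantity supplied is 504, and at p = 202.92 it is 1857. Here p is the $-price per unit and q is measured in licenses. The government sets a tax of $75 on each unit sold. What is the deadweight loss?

$25802.75

Demand slope = (134.567 − 200.864)/(1857 − 504) = −0.049, so p = 225.56 − 0.049q.
Supply slope = (202.92 − 121.74)/(1857 − 504) = 0.06, so p = 91.5 + 0.06q.
Competitive equilibrium: 225.56 − 0.049q = 91.5 + 0.06q → q* = 1229.9083, p* = 165.2945.
With the tax, the buyer price exceeds the seller price by 75: (225.56 − 0.049q) − (91.5 + 0.06q) = 75 → q' = 541.8349.
Δq = 1229.9083 − 541.8349 = 688.0734; the wedge equals the tax, 75.
Welfare loss = ½ × 688.0734 × 75 = $25802.75.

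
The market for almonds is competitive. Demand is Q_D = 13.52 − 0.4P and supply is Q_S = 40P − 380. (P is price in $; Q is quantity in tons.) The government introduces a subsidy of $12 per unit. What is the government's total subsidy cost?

In inverse form: demand P = 33.8 − 2.5Q, supply P = 9.5 + 0.025Q.
Competitive equilibrium: 33.8 − 2.5Q = 9.5 + 0.025Q → Q* = 9.6238, P* = 9.7406.
The subsidy lowers effective supply by 12: P = 0.025Q − 2.5.
New quantity: 33.8 − 2.5Q = 0.025Q − 2.5 → Q' = 14.3762.
Total subsidy cost = 12 × 14.3762 = $172.51.

$172.51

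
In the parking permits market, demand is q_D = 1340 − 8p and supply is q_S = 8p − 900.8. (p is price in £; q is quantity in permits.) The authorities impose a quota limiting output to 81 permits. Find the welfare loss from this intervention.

£2401.245

In inverse form: demand p = 167.5 − 0.125q, supply p = 112.6 + 0.125q.
Competitive equilibrium: 167.5 − 0.125q = 112.6 + 0.125q → q* = 219.6, p* = 140.05.
At q = 81: demand price = 167.5 − 0.125·81 = 157.375; supply price = 112.6 + 0.125·81 = 122.725.
Δq = 219.6 − 81 = 138.6; wedge = 157.375 − 122.725 = 34.65.
The triangle = ½ × 138.6 × 34.65 = £2401.245.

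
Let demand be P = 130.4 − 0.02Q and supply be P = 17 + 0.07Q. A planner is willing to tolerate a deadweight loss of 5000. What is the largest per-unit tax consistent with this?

Competitive equilibrium: 130.4 − 0.02Q = 17 + 0.07Q → Q* = 1260, P* = 105.2.
A tax t gives ΔQ = t/0.09 and wedge t, so DWL = t²/0.18.
t²/0.18 = 5000 → t² = 900 → t = 30.

30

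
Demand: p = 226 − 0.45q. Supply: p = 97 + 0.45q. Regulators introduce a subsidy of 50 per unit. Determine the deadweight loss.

Competitive equilibrium: 226 − 0.45q = 97 + 0.45q → q* = 143.3333, p* = 161.5.
The subsidy lowers effective supply by 50: p = 47 + 0.45q.
New quantity: 226 − 0.45q = 47 + 0.45q → q' = 198.8889.
Overproduction Δq = 198.8889 − 143.3333 = 55.5556; wedge = subsidy = 50.
The triangle = ½ × 55.5556 × 50 = 1388.89.

1388.89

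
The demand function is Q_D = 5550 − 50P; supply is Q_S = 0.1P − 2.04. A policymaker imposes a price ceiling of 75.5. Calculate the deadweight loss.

62.50

In inverse form: demand P = 111 − 0.02Q, supply P = 20.4 + 10Q.
Competitive equilibrium: 111 − 0.02Q = 20.4 + 10Q → Q* = 9.0419, P* = 110.8192.
At the ceiling P = 75.5, quantity supplied = (75.5 − 20.4)/10 = 5.51.
Willingness to pay at Q' = 5.51: 111 − 0.02·5.51 = 110.8898.
ΔQ = 9.0419 − 5.51 = 3.5319; wedge = 110.8898 − 75.5 = 35.3898.
Welfare loss = ½ × 3.5319 × 35.3898 = 62.50.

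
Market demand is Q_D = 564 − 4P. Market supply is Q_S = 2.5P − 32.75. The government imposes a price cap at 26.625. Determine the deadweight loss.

8630.34

In inverse form: demand P = 141 − 0.25Q, supply P = 13.1 + 0.4Q.
Competitive equilibrium: 141 − 0.25Q = 13.1 + 0.4Q → Q* = 196.7692, P* = 91.8077.
At the ceiling P = 26.625, quantity supplied = (26.625 − 13.1)/0.4 = 33.8125.
Willingness to pay at Q' = 33.8125: 141 − 0.25·33.8125 = 132.5469.
ΔQ = 196.7692 − 33.8125 = 162.9567; wedge = 132.5469 − 26.625 = 105.9219.
The triangle = ½ × 162.9567 × 105.9219 = 8630.34.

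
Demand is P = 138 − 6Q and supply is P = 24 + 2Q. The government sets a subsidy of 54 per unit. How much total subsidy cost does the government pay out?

1134

Competitive equilibrium: 138 − 6Q = 24 + 2Q → Q* = 14.25, P* = 52.5.
The subsidy lowers effective supply by 54: P = 2Q − 30.
New quantity: 138 − 6Q = 2Q − 30 → Q' = 21.
Total subsidy cost = 54 × 21 = 1134.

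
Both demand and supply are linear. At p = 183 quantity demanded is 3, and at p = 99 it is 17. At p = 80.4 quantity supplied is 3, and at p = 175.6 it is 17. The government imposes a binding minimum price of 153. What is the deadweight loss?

58.20

Demand slope = (99 − 183)/(17 − 3) = −6, so p = 201 − 6q.
Supply slope = (175.6 − 80.4)/(17 − 3) = 6.8, so p = 60 + 6.8q.
Competitive equilibrium: 201 − 6q = 60 + 6.8q → q* = 11.0156, p* = 134.9063.
At the floor p = 153, quantity demanded = (201 − 153)/6 = 8.
Sellers' marginal cost at q' = 8: 60 + 6.8·8 = 114.4.
Δq = 11.0156 − 8 = 3.0156; wedge = 153 − 114.4 = 38.6.
The triangle = ½ × 3.0156 × 38.6 = 58.20.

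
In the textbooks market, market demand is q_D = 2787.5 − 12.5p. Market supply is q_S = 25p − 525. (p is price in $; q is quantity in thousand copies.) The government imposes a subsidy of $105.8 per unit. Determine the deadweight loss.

In inverse form: demand p = 223 − 0.08q, supply p = 21 + 0.04q.
Competitive equilibrium: 223 − 0.08q = 21 + 0.04q → q* = 1683.3333, p* = 88.3333.
The subsidy lowers effective supply by 105.8: p = 0.04q − 84.8.
New quantity: 223 − 0.08q = 0.04q − 84.8 → q' = 2565.
Overproduction Δq = 2565 − 1683.3333 = 881.6667; wedge = subsidy = 105.8.
Welfare loss = ½ × 881.6667 × 105.8 = $46640.17 thousand.

$46640.17 thousand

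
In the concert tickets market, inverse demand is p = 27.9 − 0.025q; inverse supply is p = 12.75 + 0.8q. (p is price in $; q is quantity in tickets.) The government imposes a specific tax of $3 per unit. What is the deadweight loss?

Competitive equilibrium: 27.9 − 0.025q = 12.75 + 0.8q → q* = 18.3636, p* = 27.4409.
With the tax, the buyer price exceeds the seller price by 3: (27.9 − 0.025q) − (12.75 + 0.8q) = 3 → q' = 14.7273.
Δq = 18.3636 − 14.7273 = 3.6363; the wedge equals the tax, 3.
The triangle = ½ × 3.6363 × 3 = $5.45.

$5.45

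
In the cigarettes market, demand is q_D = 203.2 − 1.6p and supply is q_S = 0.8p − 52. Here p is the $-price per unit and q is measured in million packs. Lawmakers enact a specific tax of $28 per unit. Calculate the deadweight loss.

In inverse form: demand p = 127 − 0.625q, supply p = 65 + 1.25q.
Competitive equilibrium: 127 − 0.625q = 65 + 1.25q → q* = 33.0667, p* = 106.3333.
With the tax, the buyer price exceeds the seller price by 28: (127 − 0.625q) − (65 + 1.25q) = 28 → q' = 18.1333.
Δq = 33.0667 − 18.1333 = 14.9334; the wedge equals the tax, 28.
DWL = ½ × 14.9334 × 28 = $209.07 million.

$209.07 million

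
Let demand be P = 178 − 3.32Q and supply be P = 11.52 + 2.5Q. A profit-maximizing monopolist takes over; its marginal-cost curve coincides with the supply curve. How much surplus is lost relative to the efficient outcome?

Competitive equilibrium: 178 − 3.32Q = 11.52 + 2.5Q → Q* = 28.60481, P* = 83.03203.
Marginal revenue: MR = 178 − 6.64Q. Set MR = MC: 178 − 6.64Q = 11.52 + 2.5Q → Q_m = 18.21444.
Price P_m = 178 − 3.32·18.21444 = 117.52806; MC(Q_m) = 11.52 + 2.5·18.21444 = 57.0561.
Competitive Q* = 28.60481, so ΔQ = 10.39037; wedge = 117.52806 − 57.0561 = 60.47196.
Welfare loss = ½ × 10.39037 × 60.47196 = 314.16.

314.16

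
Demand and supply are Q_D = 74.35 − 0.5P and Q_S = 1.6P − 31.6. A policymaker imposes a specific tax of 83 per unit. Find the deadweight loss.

1312.19

In inverse form: demand P = 148.7 − 2Q, supply P = 19.75 + 0.625Q.
Competitive equilibrium: 148.7 − 2Q = 19.75 + 0.625Q → Q* = 49.1238, P* = 50.4524.
With the tax, the buyer price exceeds the seller price by 83: (148.7 − 2Q) − (19.75 + 0.625Q) = 83 → Q' = 17.5048.
ΔQ = 49.1238 − 17.5048 = 31.619; the wedge equals the tax, 83.
Welfare loss = ½ × 31.619 × 83 = 1312.19.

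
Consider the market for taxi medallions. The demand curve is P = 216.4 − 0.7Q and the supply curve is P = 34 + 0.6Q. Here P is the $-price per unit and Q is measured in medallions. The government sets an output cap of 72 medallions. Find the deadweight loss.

$3032.86

Competitive equilibrium: 216.4 − 0.7Q = 34 + 0.6Q → Q* = 140.3077, P* = 118.1846.
At Q = 72: demand price = 216.4 − 0.7·72 = 166; supply price = 34 + 0.6·72 = 77.2.
ΔQ = 140.3077 − 72 = 68.3077; wedge = 166 − 77.2 = 88.8.
Welfare loss = ½ × 68.3077 × 88.8 = $3032.86.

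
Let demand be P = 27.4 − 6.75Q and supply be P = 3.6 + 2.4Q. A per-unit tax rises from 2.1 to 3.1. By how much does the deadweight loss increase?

Competitive equilibrium: 27.4 − 6.75Q = 3.6 + 2.4Q → Q* = 2.6011, P* = 9.8426.
For a per-unit tax t: ΔQ = t/9.15, so DWL = ½·t·(t/9.15) = t²/18.3.
At t = 2.1: DWL = 0.241. At t = 3.1: DWL = 0.525.
Increase = 0.525 − 0.241 = 0.28.

0.28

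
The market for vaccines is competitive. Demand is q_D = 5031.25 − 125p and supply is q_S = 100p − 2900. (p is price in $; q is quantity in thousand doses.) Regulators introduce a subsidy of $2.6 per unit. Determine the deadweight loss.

$187.78 thousand

In inverse form: demand p = 40.25 − 0.008q, supply p = 29 + 0.01q.
Competitive equilibrium: 40.25 − 0.008q = 29 + 0.01q → q* = 625, p* = 35.25.
The subsidy lowers effective supply by 2.6: p = 26.4 + 0.01q.
New quantity: 40.25 − 0.008q = 26.4 + 0.01q → q' = 769.4444.
Overproduction Δq = 769.4444 − 625 = 144.4444; wedge = subsidy = 2.6.
DWL = ½ × 144.4444 × 2.6 = $187.78 thousand.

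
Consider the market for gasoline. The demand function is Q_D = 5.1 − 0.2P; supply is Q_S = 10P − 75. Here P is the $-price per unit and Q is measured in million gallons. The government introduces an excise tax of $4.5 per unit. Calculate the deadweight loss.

$1.99 million

In inverse form: demand P = 25.5 − 5Q, supply P = 7.5 + 0.1Q.
Competitive equilibrium: 25.5 − 5Q = 7.5 + 0.1Q → Q* = 3.5294, P* = 7.8529.
With the tax, the buyer price exceeds the seller price by 4.5: (25.5 − 5Q) − (7.5 + 0.1Q) = 4.5 → Q' = 2.6471.
ΔQ = 3.5294 − 2.6471 = 0.8823; the wedge equals the tax, 4.5.
Welfare loss = ½ × 0.8823 × 4.5 = $1.99 million.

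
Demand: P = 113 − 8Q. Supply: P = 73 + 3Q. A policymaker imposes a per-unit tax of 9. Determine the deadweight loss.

Competitive equilibrium: 113 − 8Q = 73 + 3Q → Q* = 3.6364, P* = 83.9091.
With the tax, the buyer price exceeds the seller price by 9: (113 − 8Q) − (73 + 3Q) = 9 → Q' = 2.8182.
ΔQ = 3.6364 − 2.8182 = 0.8182; the wedge equals the tax, 9.
Welfare loss = ½ × 0.8182 × 9 = 3.68.

3.68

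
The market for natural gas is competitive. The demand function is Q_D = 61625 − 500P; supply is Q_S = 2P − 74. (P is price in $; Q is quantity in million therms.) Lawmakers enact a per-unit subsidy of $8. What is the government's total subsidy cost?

In inverse form: demand P = 123.25 − 0.002Q, supply P = 37 + 0.5Q.
Competitive equilibrium: 123.25 − 0.002Q = 37 + 0.5Q → Q* = 171.8127, P* = 122.9064.
The subsidy lowers effective supply by 8: P = 29 + 0.5Q.
New quantity: 123.25 − 0.002Q = 29 + 0.5Q → Q' = 187.749.
Total subsidy cost = 8 × 187.749 = $1501.99 million.

$1501.99 million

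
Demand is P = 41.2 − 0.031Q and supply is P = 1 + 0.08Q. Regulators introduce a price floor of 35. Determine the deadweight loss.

Competitive equilibrium: 41.2 − 0.031Q = 1 + 0.08Q → Q* = 362.1622, P* = 29.973.
At the floor P = 35, quantity demanded = (41.2 − 35)/0.031 = 200.
Sellers' marginal cost at Q' = 200: 1 + 0.08·200 = 17.
ΔQ = 362.1622 − 200 = 162.1622; wedge = 35 − 17 = 18.
The triangle = ½ × 162.1622 × 18 = 1459.46.

1459.46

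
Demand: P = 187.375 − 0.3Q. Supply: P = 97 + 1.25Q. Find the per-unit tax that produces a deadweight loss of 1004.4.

Competitive equilibrium: 187.375 − 0.3Q = 97 + 1.25Q → Q* = 58.3065, P* = 169.8831.
A tax t gives ΔQ = t/1.55 and wedge t, so DWL = t²/3.1.
t²/3.1 = 1004.4 → t² = 3113.64 → t = 55.8.

55.8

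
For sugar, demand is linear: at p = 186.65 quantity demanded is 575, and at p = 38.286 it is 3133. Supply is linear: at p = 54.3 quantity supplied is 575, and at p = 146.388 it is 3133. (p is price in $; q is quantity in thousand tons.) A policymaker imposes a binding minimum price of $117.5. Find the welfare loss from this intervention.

$2187.50 thousand

Demand slope = (38.286 − 186.65)/(3133 − 575) = −0.058, so p = 220 − 0.058q.
Supply slope = (146.388 − 54.3)/(3133 − 575) = 0.036, so p = 33.6 + 0.036q.
Competitive equilibrium: 220 − 0.058q = 33.6 + 0.036q → q* = 1982.9787, p* = 104.9872.
At the floor p = 117.5, quantity demanded = (220 − 117.5)/0.058 = 1767.2414.
Sellers' marginal cost at q' = 1767.2414: 33.6 + 0.036·1767.2414 = 97.2207.
Δq = 1982.9787 − 1767.2414 = 215.7373; wedge = 117.5 − 97.2207 = 20.2793.
Welfare loss = ½ × 215.7373 × 20.2793 = $2187.50 thousand.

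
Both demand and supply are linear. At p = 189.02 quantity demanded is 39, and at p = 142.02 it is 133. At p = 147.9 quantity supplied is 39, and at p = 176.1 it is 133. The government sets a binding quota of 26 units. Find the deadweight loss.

Demand slope = (142.02 − 189.02)/(133 − 39) = −0.5, so p = 208.52 − 0.5q.
Supply slope = (176.1 − 147.9)/(133 − 39) = 0.3, so p = 136.2 + 0.3q.
Competitive equilibrium: 208.52 − 0.5q = 136.2 + 0.3q → q* = 90.4, p* = 163.32.
At q = 26: demand price = 208.52 − 0.5·26 = 195.52; supply price = 136.2 + 0.3·26 = 144.
Δq = 90.4 − 26 = 64.4; wedge = 195.52 − 144 = 51.52.
The triangle = ½ × 64.4 × 51.52 = 1658.944.

1658.944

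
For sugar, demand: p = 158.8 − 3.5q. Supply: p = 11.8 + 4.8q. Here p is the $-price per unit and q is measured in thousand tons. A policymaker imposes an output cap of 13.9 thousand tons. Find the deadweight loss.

$60.27 thousand

Competitive equilibrium: 158.8 − 3.5q = 11.8 + 4.8q → q* = 17.7108, p* = 96.812.
At q = 13.9: demand price = 158.8 − 3.5·13.9 = 110.15; supply price = 11.8 + 4.8·13.9 = 78.52.
Δq = 17.7108 − 13.9 = 3.8108; wedge = 110.15 − 78.52 = 31.63.
Deadweight loss = ½ × 3.8108 × 31.63 = $60.27 thousand.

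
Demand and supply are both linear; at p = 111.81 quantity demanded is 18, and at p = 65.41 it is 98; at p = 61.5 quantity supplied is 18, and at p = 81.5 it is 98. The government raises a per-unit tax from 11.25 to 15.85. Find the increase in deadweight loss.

75.10

Demand slope = (65.41 − 111.81)/(98 − 18) = −0.58, so p = 122.25 − 0.58q.
Supply slope = (81.5 − 61.5)/(98 − 18) = 0.25, so p = 57 + 0.25q.
Competitive equilibrium: 122.25 − 0.58q = 57 + 0.25q → q* = 78.6145, p* = 76.6536.
For a per-unit tax t: Δq = t/0.83, so DWL = ½·t·(t/0.83) = t²/1.66.
At t = 11.25: DWL = 76.242. At t = 15.85: DWL = 151.339.
Increase = 151.339 − 76.242 = 75.10.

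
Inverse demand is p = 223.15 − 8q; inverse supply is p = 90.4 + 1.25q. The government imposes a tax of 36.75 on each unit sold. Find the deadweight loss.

73

Competitive equilibrium: 223.15 − 8q = 90.4 + 1.25q → q* = 14.3514, p* = 108.3392.
With the tax, the buyer price exceeds the seller price by 36.75: (223.15 − 8q) − (90.4 + 1.25q) = 36.75 → q' = 10.3784.
Δq = 14.3514 − 10.3784 = 3.973; the wedge equals the tax, 36.75.
Deadweight loss = ½ × 3.973 × 36.75 = 73.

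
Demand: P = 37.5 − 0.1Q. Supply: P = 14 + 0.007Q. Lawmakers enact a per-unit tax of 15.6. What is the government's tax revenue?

Competitive equilibrium: 37.5 − 0.1Q = 14 + 0.007Q → Q* = 219.6262, P* = 15.5374.
With the tax, the buyer price exceeds the seller price by 15.6: (37.5 − 0.1Q) − (14 + 0.007Q) = 15.6 → Q' = 73.8318.
Tax revenue = 15.6 × 73.8318 = 1151.78.

1151.78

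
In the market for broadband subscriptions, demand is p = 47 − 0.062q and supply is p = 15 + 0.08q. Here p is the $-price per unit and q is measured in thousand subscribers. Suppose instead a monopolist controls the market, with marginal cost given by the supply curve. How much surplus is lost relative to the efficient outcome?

$333.05 thousand

Competitive equilibrium: 47 − 0.062q = 15 + 0.08q → q* = 225.3521, p* = 33.0282.
Marginal revenue: MR = 47 − 0.124q. Set MR = MC: 47 − 0.124q = 15 + 0.08q → q_m = 156.8627.
Price p_m = 47 − 0.062·156.8627 = 37.2745; MC(q_m) = 15 + 0.08·156.8627 = 27.549.
Competitive q* = 225.3521, so Δq = 68.4894; wedge = 37.2745 − 27.549 = 9.7255.
Deadweight loss = ½ × 68.4894 × 9.7255 = $333.05 thousand.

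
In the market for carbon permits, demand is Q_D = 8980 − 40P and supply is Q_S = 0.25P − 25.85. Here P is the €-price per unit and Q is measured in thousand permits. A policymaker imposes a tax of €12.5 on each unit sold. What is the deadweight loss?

€19.41 thousand

In inverse form: demand P = 224.5 − 0.025Q, supply P = 103.4 + 4Q.
Competitive equilibrium: 224.5 − 0.025Q = 103.4 + 4Q → Q* = 30.087, P* = 223.7478.
With the tax, the buyer price exceeds the seller price by 12.5: (224.5 − 0.025Q) − (103.4 + 4Q) = 12.5 → Q' = 26.9814.
ΔQ = 30.087 − 26.9814 = 3.1056; the wedge equals the tax, 12.5.
DWL = ½ × 3.1056 × 12.5 = €19.41 thousand.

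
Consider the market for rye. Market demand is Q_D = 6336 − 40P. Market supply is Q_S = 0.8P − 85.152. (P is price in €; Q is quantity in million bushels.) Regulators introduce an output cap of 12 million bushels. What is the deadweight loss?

In inverse form: demand P = 158.4 − 0.025Q, supply P = 106.44 + 1.25Q.
Competitive equilibrium: 158.4 − 0.025Q = 106.44 + 1.25Q → Q* = 40.7529, P* = 157.3812.
At Q = 12: demand price = 158.4 − 0.025·12 = 158.1; supply price = 106.44 + 1.25·12 = 121.44.
ΔQ = 40.7529 − 12 = 28.7529; wedge = 158.1 − 121.44 = 36.66.
Welfare loss = ½ × 28.7529 × 36.66 = €527.04 million.

€527.04 million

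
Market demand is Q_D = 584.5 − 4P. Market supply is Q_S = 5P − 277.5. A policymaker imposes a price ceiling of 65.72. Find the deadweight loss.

In inverse form: demand P = 146.125 − 0.25Q, supply P = 55.5 + 0.2Q.
Competitive equilibrium: 146.125 − 0.25Q = 55.5 + 0.2Q → Q* = 201.3889, P* = 95.7778.
At the ceiling P = 65.72, quantity supplied = (65.72 − 55.5)/0.2 = 51.1.
Willingness to pay at Q' = 51.1: 146.125 − 0.25·51.1 = 133.35.
ΔQ = 201.3889 − 51.1 = 150.2889; wedge = 133.35 − 65.72 = 67.63.
Deadweight loss = ½ × 150.2889 × 67.63 = 5082.02.

5082.02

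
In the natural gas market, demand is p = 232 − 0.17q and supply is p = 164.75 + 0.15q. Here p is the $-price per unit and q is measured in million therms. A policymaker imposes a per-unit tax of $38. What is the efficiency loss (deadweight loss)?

$2256.25 million

Competitive equilibrium: 232 − 0.17q = 164.75 + 0.15q → q* = 210.1563, p* = 196.2734.
With the tax, the buyer price exceeds the seller price by 38: (232 − 0.17q) − (164.75 + 0.15q) = 38 → q' = 91.4063.
Δq = 210.1563 − 91.4063 = 118.75; the wedge equals the tax, 38.
The triangle = ½ × 118.75 × 38 = $2256.25 million.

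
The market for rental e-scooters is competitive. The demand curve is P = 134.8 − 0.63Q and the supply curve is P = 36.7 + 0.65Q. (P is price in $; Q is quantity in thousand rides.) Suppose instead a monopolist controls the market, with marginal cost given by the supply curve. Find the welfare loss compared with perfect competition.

Competitive equilibrium: 134.8 − 0.63Q = 36.7 + 0.65Q → Q* = 76.6406, P* = 86.5164.
Marginal revenue: MR = 134.8 − 1.26Q. Set MR = MC: 134.8 − 1.26Q = 36.7 + 0.65Q → Q_m = 51.3613.
Price P_m = 134.8 − 0.63·51.3613 = 102.4424; MC(Q_m) = 36.7 + 0.65·51.3613 = 70.0848.
Competitive Q* = 76.6406, so ΔQ = 25.2793; wedge = 102.4424 − 70.0848 = 32.3576.
DWL = ½ × 25.2793 × 32.3576 = $408.99 thousand.

$408.99 thousand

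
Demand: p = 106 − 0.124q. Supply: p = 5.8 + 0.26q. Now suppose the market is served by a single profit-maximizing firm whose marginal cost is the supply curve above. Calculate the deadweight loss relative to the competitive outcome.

778.92

Competitive equilibrium: 106 − 0.124q = 5.8 + 0.26q → q* = 260.9375, p* = 73.64375.
Marginal revenue: MR = 106 − 0.248q. Set MR = MC: 106 − 0.248q = 5.8 + 0.26q → q_m = 197.24409.
Price p_m = 106 − 0.124·197.24409 = 81.54173; MC(q_m) = 5.8 + 0.26·197.24409 = 57.08346.
Competitive q* = 260.9375, so Δq = 63.69341; wedge = 81.54173 − 57.08346 = 24.45827.
The triangle = ½ × 63.69341 × 24.45827 = 778.92.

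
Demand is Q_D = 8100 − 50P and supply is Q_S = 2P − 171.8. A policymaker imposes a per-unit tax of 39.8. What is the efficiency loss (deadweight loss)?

In inverse form: demand P = 162 − 0.02Q, supply P = 85.9 + 0.5Q.
Competitive equilibrium: 162 − 0.02Q = 85.9 + 0.5Q → Q* = 146.3462, P* = 159.0731.
With the tax, the buyer price exceeds the seller price by 39.8: (162 − 0.02Q) − (85.9 + 0.5Q) = 39.8 → Q' = 69.8077.
ΔQ = 146.3462 − 69.8077 = 76.5385; the wedge equals the tax, 39.8.
DWL = ½ × 76.5385 × 39.8 = 1523.12.

1523.12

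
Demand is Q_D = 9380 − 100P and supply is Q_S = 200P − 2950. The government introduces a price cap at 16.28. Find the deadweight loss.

184809.72

In inverse form: demand P = 93.8 − 0.01Q, supply P = 14.75 + 0.005Q.
Competitive equilibrium: 93.8 − 0.01Q = 14.75 + 0.005Q → Q* = 5270, P* = 41.1.
At the ceiling P = 16.28, quantity supplied = (16.28 − 14.75)/0.005 = 306.
Willingness to pay at Q' = 306: 93.8 − 0.01·306 = 90.74.
ΔQ = 5270 − 306 = 4964; wedge = 90.74 − 16.28 = 74.46.
The triangle = ½ × 4964 × 74.46 = 184809.72.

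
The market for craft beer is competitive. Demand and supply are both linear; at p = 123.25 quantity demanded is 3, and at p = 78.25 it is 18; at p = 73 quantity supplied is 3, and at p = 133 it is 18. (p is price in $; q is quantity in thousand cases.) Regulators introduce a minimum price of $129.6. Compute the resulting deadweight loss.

Demand slope = (78.25 − 123.25)/(18 − 3) = −3, so p = 132.25 − 3q.
Supply slope = (133 − 73)/(18 − 3) = 4, so p = 61 + 4q.
Competitive equilibrium: 132.25 − 3q = 61 + 4q → q* = 10.1786, p* = 101.7143.
At the floor p = 129.6, quantity demanded = (132.25 − 129.6)/3 = 0.8833.
Sellers' marginal cost at q' = 0.8833: 61 + 4·0.8833 = 64.5332.
Δq = 10.1786 − 0.8833 = 9.2953; wedge = 129.6 − 64.5332 = 65.0668.
Deadweight loss = ½ × 9.2953 × 65.0668 = $302.41 thousand.

$302.41 thousand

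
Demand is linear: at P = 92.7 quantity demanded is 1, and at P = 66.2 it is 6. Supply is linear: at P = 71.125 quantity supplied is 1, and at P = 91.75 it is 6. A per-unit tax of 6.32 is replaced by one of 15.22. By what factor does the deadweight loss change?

5.800

Demand slope = (66.2 − 92.7)/(6 − 1) = −5.3, so P = 98 − 5.3Q.
Supply slope = (91.75 − 71.125)/(6 − 1) = 4.125, so P = 67 + 4.125Q.
Competitive equilibrium: 98 − 5.3Q = 67 + 4.125Q → Q* = 3.2891, P* = 80.5676.
For a per-unit tax t: ΔQ = t/9.425, so DWL = ½·t·(t/9.425) = t²/18.85.
At t = 6.32: DWL = 2.119. At t = 15.22: DWL = 12.289.
Ratio = (15.22/6.32)² = 5.800.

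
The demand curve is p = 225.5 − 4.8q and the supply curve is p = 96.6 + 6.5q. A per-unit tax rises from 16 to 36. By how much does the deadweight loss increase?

Competitive equilibrium: 225.5 − 4.8q = 96.6 + 6.5q → q* = 11.4071, p* = 170.746.
For a per-unit tax t: Δq = t/11.3, so DWL = ½·t·(t/11.3) = t²/22.6.
At t = 16: DWL = 11.327. At t = 36: DWL = 57.345.
Increase = 57.345 − 11.327 = 46.02.

46.02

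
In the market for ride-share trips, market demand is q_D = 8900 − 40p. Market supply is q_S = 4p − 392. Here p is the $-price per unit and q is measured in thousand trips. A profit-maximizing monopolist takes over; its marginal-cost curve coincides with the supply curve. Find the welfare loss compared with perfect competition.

In inverse form: demand p = 222.5 − 0.025q, supply p = 98 + 0.25q.
Competitive equilibrium: 222.5 − 0.025q = 98 + 0.25q → q* = 452.7273, p* = 211.1818.
Marginal revenue: MR = 222.5 − 0.05q. Set MR = MC: 222.5 − 0.05q = 98 + 0.25q → q_m = 415.
Price p_m = 222.5 − 0.025·415 = 212.125; MC(q_m) = 98 + 0.25·415 = 201.75.
Competitive q* = 452.7273, so Δq = 37.7273; wedge = 212.125 − 201.75 = 10.375.
Deadweight loss = ½ × 37.7273 × 10.375 = $195.71 thousand.

$195.71 thousand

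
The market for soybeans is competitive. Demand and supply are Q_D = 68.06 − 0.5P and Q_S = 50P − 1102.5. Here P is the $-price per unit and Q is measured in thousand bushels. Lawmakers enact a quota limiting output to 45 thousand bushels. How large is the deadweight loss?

In inverse form: demand P = 136.12 − 2Q, supply P = 22.05 + 0.02Q.
Competitive equilibrium: 136.12 − 2Q = 22.05 + 0.02Q → Q* = 56.4703, P* = 23.1794.
At Q = 45: demand price = 136.12 − 2·45 = 46.12; supply price = 22.05 + 0.02·45 = 22.95.
ΔQ = 56.4703 − 45 = 11.4703; wedge = 46.12 − 22.95 = 23.17.
Deadweight loss = ½ × 11.4703 × 23.17 = $132.88 thousand.

$132.88 thousand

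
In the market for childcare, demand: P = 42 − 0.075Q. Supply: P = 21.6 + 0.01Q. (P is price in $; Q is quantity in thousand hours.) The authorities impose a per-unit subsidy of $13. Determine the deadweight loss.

$994.12 thousand

Competitive equilibrium: 42 − 0.075Q = 21.6 + 0.01Q → Q* = 240, P* = 24.
The subsidy lowers effective supply by 13: P = 8.6 + 0.01Q.
New quantity: 42 − 0.075Q = 8.6 + 0.01Q → Q' = 392.9412.
Overproduction ΔQ = 392.9412 − 240 = 152.9412; wedge = subsidy = 13.
Deadweight loss = ½ × 152.9412 × 13 = $994.12 thousand.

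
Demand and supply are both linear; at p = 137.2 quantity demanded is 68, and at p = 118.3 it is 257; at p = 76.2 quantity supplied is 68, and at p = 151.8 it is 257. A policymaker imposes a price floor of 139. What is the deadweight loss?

Demand slope = (118.3 − 137.2)/(257 − 68) = −0.1, so p = 144 − 0.1q.
Supply slope = (151.8 − 76.2)/(257 − 68) = 0.4, so p = 49 + 0.4q.
Competitive equilibrium: 144 − 0.1q = 49 + 0.4q → q* = 190, p* = 125.
At the floor p = 139, quantity demanded = (144 − 139)/0.1 = 50.
Sellers' marginal cost at q' = 50: 49 + 0.4·50 = 69.
Δq = 190 − 50 = 140; wedge = 139 − 69 = 70.
The triangle = ½ × 140 × 70 = 4900.

4900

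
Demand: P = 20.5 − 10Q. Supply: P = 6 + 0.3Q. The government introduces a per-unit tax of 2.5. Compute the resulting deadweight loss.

Competitive equilibrium: 20.5 − 10Q = 6 + 0.3Q → Q* = 1.4078, P* = 6.4223.
With the tax, the buyer price exceeds the seller price by 2.5: (20.5 − 10Q) − (6 + 0.3Q) = 2.5 → Q' = 1.165.
ΔQ = 1.4078 − 1.165 = 0.2428; the wedge equals the tax, 2.5.
Welfare loss = ½ × 0.2428 × 2.5 = 0.30.

0.30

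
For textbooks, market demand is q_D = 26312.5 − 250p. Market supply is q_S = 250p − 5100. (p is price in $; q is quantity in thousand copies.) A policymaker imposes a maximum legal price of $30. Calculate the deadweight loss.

$269370.16 thousand

In inverse form: demand p = 105.25 − 0.004q, supply p = 20.4 + 0.004q.
Competitive equilibrium: 105.25 − 0.004q = 20.4 + 0.004q → q* = 10606.25, p* = 62.825.
At the ceiling p = 30, quantity supplied = (30 − 20.4)/0.004 = 2400.
Willingness to pay at q' = 2400: 105.25 − 0.004·2400 = 95.65.
Δq = 10606.25 − 2400 = 8206.25; wedge = 95.65 − 30 = 65.65.
DWL = ½ × 8206.25 × 65.65 = $269370.16 thousand.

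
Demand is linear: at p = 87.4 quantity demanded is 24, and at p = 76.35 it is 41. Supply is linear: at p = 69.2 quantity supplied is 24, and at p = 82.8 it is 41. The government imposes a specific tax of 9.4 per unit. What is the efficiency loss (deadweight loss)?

Demand slope = (76.35 − 87.4)/(41 − 24) = −0.65, so p = 103 − 0.65q.
Supply slope = (82.8 − 69.2)/(41 − 24) = 0.8, so p = 50 + 0.8q.
Competitive equilibrium: 103 − 0.65q = 50 + 0.8q → q* = 36.5517, p* = 79.2414.
With the tax, the buyer price exceeds the seller price by 9.4: (103 − 0.65q) − (50 + 0.8q) = 9.4 → q' = 30.069.
Δq = 36.5517 − 30.069 = 6.4827; the wedge equals the tax, 9.4.
Deadweight loss = ½ × 6.4827 × 9.4 = 30.47.

30.47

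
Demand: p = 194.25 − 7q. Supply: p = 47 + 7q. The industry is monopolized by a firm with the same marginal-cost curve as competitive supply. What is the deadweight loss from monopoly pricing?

86.04

Competitive equilibrium: 194.25 − 7q = 47 + 7q → q* = 10.5179, p* = 120.625.
Marginal revenue: MR = 194.25 − 14q. Set MR = MC: 194.25 − 14q = 47 + 7q → q_m = 7.0119.
Price p_m = 194.25 − 7·7.0119 = 145.1667; MC(q_m) = 47 + 7·7.0119 = 96.0833.
Competitive q* = 10.5179, so Δq = 3.506; wedge = 145.1667 − 96.0833 = 49.0834.
DWL = ½ × 3.506 × 49.0834 = 86.04.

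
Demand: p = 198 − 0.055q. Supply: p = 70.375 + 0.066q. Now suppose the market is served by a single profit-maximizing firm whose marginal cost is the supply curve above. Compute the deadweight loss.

Competitive equilibrium: 198 − 0.055q = 70.375 + 0.066q → q* = 1054.7521, p* = 139.9886.
Marginal revenue: MR = 198 − 0.11q. Set MR = MC: 198 − 0.11q = 70.375 + 0.066q → q_m = 725.142.
Price p_m = 198 − 0.055·725.142 = 158.1172; MC(q_m) = 70.375 + 0.066·725.142 = 118.2344.
Competitive q* = 1054.7521, so Δq = 329.6101; wedge = 158.1172 − 118.2344 = 39.8828.
Welfare loss = ½ × 329.6101 × 39.8828 = 6572.89.

6572.89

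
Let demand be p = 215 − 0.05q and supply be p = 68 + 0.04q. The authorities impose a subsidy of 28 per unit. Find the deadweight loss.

Competitive equilibrium: 215 − 0.05q = 68 + 0.04q → q* = 1633.3333, p* = 133.3333.
The subsidy lowers effective supply by 28: p = 40 + 0.04q.
New quantity: 215 − 0.05q = 40 + 0.04q → q' = 1944.4444.
Overproduction Δq = 1944.4444 − 1633.3333 = 311.1111; wedge = subsidy = 28.
Deadweight loss = ½ × 311.1111 × 28 = 4355.56.

4355.56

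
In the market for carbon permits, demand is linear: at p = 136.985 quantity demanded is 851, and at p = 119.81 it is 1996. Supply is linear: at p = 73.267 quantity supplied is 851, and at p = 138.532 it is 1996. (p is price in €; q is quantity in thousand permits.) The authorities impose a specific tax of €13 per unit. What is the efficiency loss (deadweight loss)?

Demand slope = (119.81 − 136.985)/(1996 − 851) = −0.015, so p = 149.75 − 0.015q.
Supply slope = (138.532 − 73.267)/(1996 − 851) = 0.057, so p = 24.76 + 0.057q.
Competitive equilibrium: 149.75 − 0.015q = 24.76 + 0.057q → q* = 1735.9722, p* = 123.7104.
With the tax, the buyer price exceeds the seller price by 13: (149.75 − 0.015q) − (24.76 + 0.057q) = 13 → q' = 1555.4167.
Δq = 1735.9722 − 1555.4167 = 180.5555; the wedge equals the tax, 13.
The triangle = ½ × 180.5555 × 13 = €1173.61 thousand.

€1173.61 thousand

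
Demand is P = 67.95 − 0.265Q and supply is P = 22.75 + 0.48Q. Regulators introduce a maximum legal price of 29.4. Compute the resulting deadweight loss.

816.46

Competitive equilibrium: 67.95 − 0.265Q = 22.75 + 0.48Q → Q* = 60.67114, P* = 51.87215.
At the ceiling P = 29.4, quantity supplied = (29.4 − 22.75)/0.48 = 13.85417.
Willingness to pay at Q' = 13.85417: 67.95 − 0.265·13.85417 = 64.27864.
ΔQ = 60.67114 − 13.85417 = 46.81697; wedge = 64.27864 − 29.4 = 34.87864.
Welfare loss = ½ × 46.81697 × 34.87864 = 816.46.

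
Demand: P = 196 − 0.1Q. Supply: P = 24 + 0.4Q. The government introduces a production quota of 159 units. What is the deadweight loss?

Competitive equilibrium: 196 − 0.1Q = 24 + 0.4Q → Q* = 344, P* = 161.6.
At Q = 159: demand price = 196 − 0.1·159 = 180.1; supply price = 24 + 0.4·159 = 87.6.
ΔQ = 344 − 159 = 185; wedge = 180.1 − 87.6 = 92.5.
The triangle = ½ × 185 × 92.5 = 8556.25.

8556.25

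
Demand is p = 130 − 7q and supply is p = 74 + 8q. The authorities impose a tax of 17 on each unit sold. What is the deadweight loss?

Competitive equilibrium: 130 − 7q = 74 + 8q → q* = 3.7333, p* = 103.8667.
With the tax, the buyer price exceeds the seller price by 17: (130 − 7q) − (74 + 8q) = 17 → q' = 2.6.
Δq = 3.7333 − 2.6 = 1.1333; the wedge equals the tax, 17.
The triangle = ½ × 1.1333 × 17 = 9.63.

9.63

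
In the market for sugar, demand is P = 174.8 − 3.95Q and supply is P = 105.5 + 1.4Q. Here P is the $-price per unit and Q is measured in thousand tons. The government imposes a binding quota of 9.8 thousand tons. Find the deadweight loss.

$26.60 thousand

Competitive equilibrium: 174.8 − 3.95Q = 105.5 + 1.4Q → Q* = 12.9533, P* = 123.6346.
At Q = 9.8: demand price = 174.8 − 3.95·9.8 = 136.09; supply price = 105.5 + 1.4·9.8 = 119.22.
ΔQ = 12.9533 − 9.8 = 3.1533; wedge = 136.09 − 119.22 = 16.87.
Welfare loss = ½ × 3.1533 × 16.87 = $26.60 thousand.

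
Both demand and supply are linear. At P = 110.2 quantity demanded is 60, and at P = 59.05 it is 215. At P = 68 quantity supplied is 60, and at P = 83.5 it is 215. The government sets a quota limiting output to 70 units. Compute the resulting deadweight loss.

Demand slope = (59.05 − 110.2)/(215 − 60) = −0.33, so P = 130 − 0.33Q.
Supply slope = (83.5 − 68)/(215 − 60) = 0.1, so P = 62 + 0.1Q.
Competitive equilibrium: 130 − 0.33Q = 62 + 0.1Q → Q* = 158.1395, P* = 77.814.
At Q = 70: demand price = 130 − 0.33·70 = 106.9; supply price = 62 + 0.1·70 = 69.
ΔQ = 158.1395 − 70 = 88.1395; wedge = 106.9 − 69 = 37.9.
DWL = ½ × 88.1395 × 37.9 = 1670.24.

1670.24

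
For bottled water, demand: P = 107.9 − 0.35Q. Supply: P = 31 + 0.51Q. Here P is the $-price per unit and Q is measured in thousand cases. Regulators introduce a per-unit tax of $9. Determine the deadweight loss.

Competitive equilibrium: 107.9 − 0.35Q = 31 + 0.51Q → Q* = 89.4186, P* = 76.6035.
With the tax, the buyer price exceeds the seller price by 9: (107.9 − 0.35Q) − (31 + 0.51Q) = 9 → Q' = 78.9535.
ΔQ = 89.4186 − 78.9535 = 10.4651; the wedge equals the tax, 9.
Welfare loss = ½ × 10.4651 × 9 = $47.09 thousand.

$47.09 thousand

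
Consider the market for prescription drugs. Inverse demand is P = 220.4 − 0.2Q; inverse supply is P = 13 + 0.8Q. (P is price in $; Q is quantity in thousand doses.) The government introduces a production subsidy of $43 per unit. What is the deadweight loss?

Competitive equilibrium: 220.4 − 0.2Q = 13 + 0.8Q → Q* = 207.4, P* = 178.92.
The subsidy lowers effective supply by 43: P = 0.8Q − 30.
New quantity: 220.4 − 0.2Q = 0.8Q − 30 → Q' = 250.4.
Overproduction ΔQ = 250.4 − 207.4 = 43; wedge = subsidy = 43.
Welfare loss = ½ × 43 × 43 = $924.50 thousand.

$924.50 thousand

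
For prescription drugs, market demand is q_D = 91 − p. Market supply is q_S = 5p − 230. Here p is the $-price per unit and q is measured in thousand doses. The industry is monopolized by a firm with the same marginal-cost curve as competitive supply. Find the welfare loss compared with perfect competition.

$174.33 thousand

In inverse form: demand p = 91 − q, supply p = 46 + 0.2q.
Competitive equilibrium: 91 − q = 46 + 0.2q → q* = 37.5, p* = 53.5.
Marginal revenue: MR = 91 − 2q. Set MR = MC: 91 − 2q = 46 + 0.2q → q_m = 20.4545.
Price p_m = 91 − 1·20.4545 = 70.5455; MC(q_m) = 46 + 0.2·20.4545 = 50.0909.
Competitive q* = 37.5, so Δq = 17.0455; wedge = 70.5455 − 50.0909 = 20.4546.
Deadweight loss = ½ × 17.0455 × 20.4546 = $174.33 thousand.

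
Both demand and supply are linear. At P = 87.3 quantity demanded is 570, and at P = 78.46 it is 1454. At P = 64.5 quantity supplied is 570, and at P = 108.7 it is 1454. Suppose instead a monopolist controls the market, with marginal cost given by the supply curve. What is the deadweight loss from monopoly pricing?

552.55

Demand slope = (78.46 − 87.3)/(1454 − 570) = −0.01, so P = 93 − 0.01Q.
Supply slope = (108.7 − 64.5)/(1454 − 570) = 0.05, so P = 36 + 0.05Q.
Competitive equilibrium: 93 − 0.01Q = 36 + 0.05Q → Q* = 950, P* = 83.5.
Marginal revenue: MR = 93 − 0.02Q. Set MR = MC: 93 − 0.02Q = 36 + 0.05Q → Q_m = 814.2857.
Price P_m = 93 − 0.01·814.2857 = 84.8571; MC(Q_m) = 36 + 0.05·814.2857 = 76.7143.
Competitive Q* = 950, so ΔQ = 135.7143; wedge = 84.8571 − 76.7143 = 8.1428.
Deadweight loss = ½ × 135.7143 × 8.1428 = 552.55.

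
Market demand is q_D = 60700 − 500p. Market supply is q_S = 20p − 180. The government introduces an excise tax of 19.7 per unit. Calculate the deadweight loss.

3731.63

In inverse form: demand p = 121.4 − 0.002q, supply p = 9 + 0.05q.
Competitive equilibrium: 121.4 − 0.002q = 9 + 0.05q → q* = 2161.53846, p* = 117.07692.
With the tax, the buyer price exceeds the seller price by 19.7: (121.4 − 0.002q) − (9 + 0.05q) = 19.7 → q' = 1782.69231.
Δq = 2161.53846 − 1782.69231 = 378.84615; the wedge equals the tax, 19.7.
Deadweight loss = ½ × 378.84615 × 19.7 = 3731.63.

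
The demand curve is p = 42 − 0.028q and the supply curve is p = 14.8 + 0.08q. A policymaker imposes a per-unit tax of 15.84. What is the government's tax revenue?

Competitive equilibrium: 42 − 0.028q = 14.8 + 0.08q → q* = 251.8519, p* = 34.9481.
With the tax, the buyer price exceeds the seller price by 15.84: (42 − 0.028q) − (14.8 + 0.08q) = 15.84 → q' = 105.1852.
Tax revenue = 15.84 × 105.1852 = 1666.13.

1666.13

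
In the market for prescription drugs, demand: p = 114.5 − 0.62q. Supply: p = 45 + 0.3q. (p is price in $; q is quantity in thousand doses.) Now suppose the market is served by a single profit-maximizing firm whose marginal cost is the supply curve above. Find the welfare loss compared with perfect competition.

Competitive equilibrium: 114.5 − 0.62q = 45 + 0.3q → q* = 75.5435, p* = 67.663.
Marginal revenue: MR = 114.5 − 1.24q. Set MR = MC: 114.5 − 1.24q = 45 + 0.3q → q_m = 45.1299.
Price p_m = 114.5 − 0.62·45.1299 = 86.5195; MC(q_m) = 45 + 0.3·45.1299 = 58.539.
Competitive q* = 75.5435, so Δq = 30.4136; wedge = 86.5195 − 58.539 = 27.9805.
Welfare loss = ½ × 30.4136 × 27.9805 = $425.49 thousand.

$425.49 thousand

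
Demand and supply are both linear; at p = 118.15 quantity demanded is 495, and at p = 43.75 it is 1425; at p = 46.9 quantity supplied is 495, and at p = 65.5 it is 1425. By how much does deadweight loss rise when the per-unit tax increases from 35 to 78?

Demand slope = (43.75 − 118.15)/(1425 − 495) = −0.08, so p = 157.75 − 0.08q.
Supply slope = (65.5 − 46.9)/(1425 − 495) = 0.02, so p = 37 + 0.02q.
Competitive equilibrium: 157.75 − 0.08q = 37 + 0.02q → q* = 1207.5, p* = 61.15.
For a per-unit tax t: Δq = t/0.1, so DWL = ½·t·(t/0.1) = t²/0.2.
At t = 35: DWL = 6125. At t = 78: DWL = 30420.
Increase = 30420 − 6125 = 24295.

24295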